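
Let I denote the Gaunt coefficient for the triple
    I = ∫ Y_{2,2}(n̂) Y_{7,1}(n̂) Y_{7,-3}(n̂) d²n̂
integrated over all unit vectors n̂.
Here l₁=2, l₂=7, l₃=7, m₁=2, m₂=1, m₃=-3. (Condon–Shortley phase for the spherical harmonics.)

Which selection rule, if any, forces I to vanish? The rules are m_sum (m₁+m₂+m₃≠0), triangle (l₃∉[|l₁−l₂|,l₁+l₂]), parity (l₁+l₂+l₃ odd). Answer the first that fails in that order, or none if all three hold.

m₁+m₂+m₃ = 2 + 1 − 3 = 0  ✓
triangle: |2−7|=5 ≤ l₃=7 ≤ 2+7=9  ✓
parity: l₁+l₂+l₃ = 16 is even  ✓

none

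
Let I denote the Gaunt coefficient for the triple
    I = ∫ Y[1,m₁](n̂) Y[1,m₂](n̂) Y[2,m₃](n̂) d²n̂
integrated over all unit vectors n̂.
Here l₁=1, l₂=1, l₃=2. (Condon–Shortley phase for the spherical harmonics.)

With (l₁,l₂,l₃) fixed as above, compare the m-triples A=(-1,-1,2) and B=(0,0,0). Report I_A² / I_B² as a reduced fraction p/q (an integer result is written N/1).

3/2

Shared (l₁,l₂,l₃)=(1,1,2): N and (l;000)² cancel in I_A²/I_B².
A: Δ = 0!·2!·2!/5! = 1/30; Racah Σ t=0..0: t=0:+1/4 = 1/4; ⇒ 3j(1 1 2; -1 -1 2)² = 1/5, sgn +1
B: Δ = 0!·2!·2!/5! = 1/30; Racah Σ t=0..0: t=0:+1/1 = 1/1; ⇒ 3j(1 1 2; 0 0 0)² = 2/15, sgn +1
I_A²/I_B² = (1/5)/(2/15) = 3/2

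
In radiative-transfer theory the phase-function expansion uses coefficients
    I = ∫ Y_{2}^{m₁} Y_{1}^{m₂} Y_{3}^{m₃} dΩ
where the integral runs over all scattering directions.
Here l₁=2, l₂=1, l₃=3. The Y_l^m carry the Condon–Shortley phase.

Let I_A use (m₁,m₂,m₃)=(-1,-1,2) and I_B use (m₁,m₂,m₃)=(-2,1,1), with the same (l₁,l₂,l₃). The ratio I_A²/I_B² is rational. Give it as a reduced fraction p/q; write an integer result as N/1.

l's match ⇒ only the (l;m) 3-j factors differ between A and B.
A: triangle coeff Δ(2,1,3) = 1/105; Σ_t [0,0]: t=0:+1/12 = 1/12; (3j)²=2/21 [(2 1 3; -1 -1 2)], sign=-1
B: triangle coeff Δ(2,1,3) = 1/105; Σ_t [0,0]: t=0:+1/48 = 1/48; (3j)²=1/105 [(2 1 3; -2 1 1)], sign=+1
I_A²/I_B² = (2/21)/(1/105) = 10/1

10/1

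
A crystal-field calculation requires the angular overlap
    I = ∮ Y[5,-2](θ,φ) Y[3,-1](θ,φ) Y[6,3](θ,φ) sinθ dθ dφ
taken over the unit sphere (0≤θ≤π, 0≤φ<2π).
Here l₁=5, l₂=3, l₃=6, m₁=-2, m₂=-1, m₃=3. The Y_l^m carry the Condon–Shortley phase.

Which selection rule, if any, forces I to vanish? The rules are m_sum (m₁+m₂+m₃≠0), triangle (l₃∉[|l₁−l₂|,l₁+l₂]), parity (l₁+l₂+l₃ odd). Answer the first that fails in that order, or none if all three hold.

m₁+m₂+m₃ = -2 − 1 + 3 = 0  ✓
triangle: |5−3|=2 ≤ l₃=6 ≤ 5+3=8  ✓
parity: l₁+l₂+l₃ = 14 is even  ✓

none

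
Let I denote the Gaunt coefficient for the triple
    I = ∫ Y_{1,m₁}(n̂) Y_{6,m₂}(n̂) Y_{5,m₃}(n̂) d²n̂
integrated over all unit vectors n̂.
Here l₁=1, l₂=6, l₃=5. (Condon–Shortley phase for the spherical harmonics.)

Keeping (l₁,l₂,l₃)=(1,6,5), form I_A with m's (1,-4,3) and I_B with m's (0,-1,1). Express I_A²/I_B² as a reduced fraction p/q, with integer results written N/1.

9/7

l's match ⇒ only the (l;m) 3-j factors differ between A and B.
A: triangle coeff Δ(1,6,5) = 1/858; Σ_t [0,0]: t=0:+1/161280 = 1/161280; (3j)²=15/286 [(1 6 5; 1 -4 3)], sign=+1
B: triangle coeff Δ(1,6,5) = 1/858; Σ_t [1,1]: t=1:−1/17280 = -1/17280; (3j)²=35/858 [(1 6 5; 0 -1 1)], sign=-1
I_A²/I_B² = (15/286)/(35/858) = 9/7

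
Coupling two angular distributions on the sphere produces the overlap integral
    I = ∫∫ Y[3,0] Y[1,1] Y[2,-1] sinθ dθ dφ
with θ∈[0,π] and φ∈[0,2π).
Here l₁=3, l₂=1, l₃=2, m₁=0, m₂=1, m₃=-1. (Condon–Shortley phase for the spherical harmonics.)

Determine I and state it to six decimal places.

0.143048

Rules hold: Σm=0, L=6 even, 2≤2≤4.
N = 7·3·5 = 105
Δ = 2!·4!·0!/7! = 1/105
Racah Σ t=1..1: t=1:−1/4 = -1/4
⇒ 3j(3 1 2; 0 0 0)² = 3/35, sgn -1
Racah Σ t=2..2: t=2:+1/12 = 1/12
⇒ 3j(3 1 2; 0 1 -1)² = 1/35, sgn -1
4πI² = N·(3j₀)²·(3jₘ)² = 9/35
I = +1·√(0.257143/4π) = 0.14304817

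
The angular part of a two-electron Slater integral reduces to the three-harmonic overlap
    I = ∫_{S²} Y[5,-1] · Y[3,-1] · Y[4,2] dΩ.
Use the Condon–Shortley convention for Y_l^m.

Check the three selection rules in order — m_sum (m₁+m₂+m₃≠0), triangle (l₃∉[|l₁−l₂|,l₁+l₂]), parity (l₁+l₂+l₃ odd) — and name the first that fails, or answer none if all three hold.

Σmᵢ = 0  ✓
l₃∈[|l₁−l₂|,l₁+l₂]=[2,8], have l₃=4  ✓
Σlᵢ = 12 ⇒ even  ✓

none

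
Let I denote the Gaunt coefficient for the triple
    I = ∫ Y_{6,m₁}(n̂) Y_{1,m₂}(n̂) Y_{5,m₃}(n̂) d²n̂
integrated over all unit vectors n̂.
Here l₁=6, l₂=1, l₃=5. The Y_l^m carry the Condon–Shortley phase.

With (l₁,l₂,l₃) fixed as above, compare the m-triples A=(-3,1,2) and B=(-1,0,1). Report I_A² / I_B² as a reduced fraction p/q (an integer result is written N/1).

Same 6,1,5: normalisation and zero-m 3j drop out of the ratio.
A: Δ: 2! 10! 0! / 13! → 1/858; sum: t=2:+1/60480 = 1/60480; 3j²(6 1 5; -3 1 2) = Δ·Π!·Σ² = 6/143  (sign -1)
B: Δ: 2! 10! 0! / 13! → 1/858; sum: t=1:−1/17280 = -1/17280; 3j²(6 1 5; -1 0 1) = Δ·Π!·Σ² = 35/858  (sign -1)
I_A²/I_B² = (6/143)/(35/858) = 36/35

36/35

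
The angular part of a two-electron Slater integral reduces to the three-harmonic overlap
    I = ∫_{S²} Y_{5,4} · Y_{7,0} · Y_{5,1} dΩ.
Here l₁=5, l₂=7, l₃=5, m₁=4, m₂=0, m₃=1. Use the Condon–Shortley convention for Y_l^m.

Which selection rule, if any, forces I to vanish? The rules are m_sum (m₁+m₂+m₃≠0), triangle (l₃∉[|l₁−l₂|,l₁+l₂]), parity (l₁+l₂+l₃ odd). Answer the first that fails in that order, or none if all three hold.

azimuthal sum: 4 + 0 + 1 = 5  ✗
2 ≤ 5 ≤ 12 (triangle on l)
L = 5 + 7 + 5 = 17 (odd)

m_sum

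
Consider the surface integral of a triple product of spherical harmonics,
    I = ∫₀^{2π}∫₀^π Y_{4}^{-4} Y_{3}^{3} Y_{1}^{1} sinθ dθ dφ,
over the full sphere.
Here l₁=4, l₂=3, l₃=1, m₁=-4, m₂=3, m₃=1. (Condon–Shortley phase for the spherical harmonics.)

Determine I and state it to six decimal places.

0.325735

Rules hold: Σm=0, L=8 even, 1≤1≤7.
N = 9·7·3 = 189
Δ = 6!·2!·0!/9! = 1/252
Racah Σ t=3..3: t=3:−1/36 = -1/36
⇒ 3j(4 3 1; 0 0 0)² = 4/63, sgn +1
Racah Σ t=6..6: t=6:+1/1440 = 1/1440
⇒ 3j(4 3 1; -4 3 1)² = 1/9, sgn +1
4πI² = N·(3j₀)²·(3jₘ)² = 4/3
I = +1·√(1.33333/4π) = 0.32573501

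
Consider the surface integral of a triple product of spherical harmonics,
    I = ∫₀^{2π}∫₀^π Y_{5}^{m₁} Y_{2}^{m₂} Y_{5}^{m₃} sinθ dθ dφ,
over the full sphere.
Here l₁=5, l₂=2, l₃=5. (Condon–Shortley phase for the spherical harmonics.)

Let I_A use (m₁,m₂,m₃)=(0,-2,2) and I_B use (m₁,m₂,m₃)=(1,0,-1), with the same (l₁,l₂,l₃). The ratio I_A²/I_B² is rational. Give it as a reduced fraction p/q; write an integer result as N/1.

l's match ⇒ only the (l;m) 3-j factors differ between A and B.
A: triangle coeff Δ(5,2,5) = 1/38610; Σ_t [0,0]: t=0:+1/2880 = 1/2880; (3j)²=14/429 [(5 2 5; 0 -2 2)], sign=-1
B: triangle coeff Δ(5,2,5) = 1/38610; Σ_t [0,2]: t=0:+1/2304 t=1:−1/720 t=2:+1/5760 = -1/1280; (3j)²=27/1430 [(5 2 5; 1 0 -1)], sign=-1
I_A²/I_B² = (14/429)/(27/1430) = 140/81

140/81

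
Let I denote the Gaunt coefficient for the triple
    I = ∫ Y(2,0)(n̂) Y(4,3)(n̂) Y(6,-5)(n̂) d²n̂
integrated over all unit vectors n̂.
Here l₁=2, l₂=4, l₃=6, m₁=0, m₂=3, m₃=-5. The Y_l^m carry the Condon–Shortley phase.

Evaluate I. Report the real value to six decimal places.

0 + 3 − 5 = -2 ≠ 0: azimuthal integral kills it; I = 0

0.000000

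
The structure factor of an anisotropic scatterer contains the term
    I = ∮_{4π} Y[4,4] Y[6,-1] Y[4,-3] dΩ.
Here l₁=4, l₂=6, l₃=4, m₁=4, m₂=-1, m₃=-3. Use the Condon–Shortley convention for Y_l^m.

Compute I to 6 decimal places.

0.065188

Rules hold: Σm=0, L=14 even, 2≤4≤10.
N = 9·13·9 = 1053
Δ = 6!·2!·6!/15! = 1/1261260
Racah Σ t=2..4: t=2:+1/4608 t=3:−1/1296 t=4:+1/4608 = -7/20736
⇒ 3j(4 6 4; 0 0 0)² = 20/1287, sgn -1
Racah Σ t=0..0: t=0:+1/172800 = 1/172800
⇒ 3j(4 6 4; 4 -1 -3)² = 7/2145, sgn -1
4πI² = N·(3j₀)²·(3jₘ)² = 84/1573
I = +1·√(0.0534011/4π) = 0.06518840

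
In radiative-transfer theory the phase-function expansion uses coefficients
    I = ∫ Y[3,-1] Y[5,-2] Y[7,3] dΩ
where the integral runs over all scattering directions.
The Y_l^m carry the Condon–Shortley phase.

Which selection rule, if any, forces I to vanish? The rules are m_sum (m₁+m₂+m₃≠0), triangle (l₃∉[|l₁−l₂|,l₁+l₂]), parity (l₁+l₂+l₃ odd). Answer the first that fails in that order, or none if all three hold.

parity

Σmᵢ = 0  ✓
l₃∈[|l₁−l₂|,l₁+l₂]=[2,8], have l₃=7  ✓
Σlᵢ = 15 ⇒ odd  ✗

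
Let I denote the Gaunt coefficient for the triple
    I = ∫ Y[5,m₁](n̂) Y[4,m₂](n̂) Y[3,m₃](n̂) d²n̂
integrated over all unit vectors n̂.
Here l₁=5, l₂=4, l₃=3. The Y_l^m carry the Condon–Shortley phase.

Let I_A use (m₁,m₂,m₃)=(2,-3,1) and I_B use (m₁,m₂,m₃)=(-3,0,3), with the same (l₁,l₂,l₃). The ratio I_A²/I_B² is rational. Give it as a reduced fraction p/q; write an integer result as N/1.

343/450

Shared (l₁,l₂,l₃)=(5,4,3): N and (l;000)² cancel in I_A²/I_B².
A: Δ = 6!·4!·2!/13! = 1/180180; Racah Σ t=0..1: t=0:+1/4320 t=1:−1/960 = -7/8640; ⇒ 3j(5 4 3; 2 -3 1)² = 343/12870, sgn -1
B: Δ = 6!·4!·2!/13! = 1/180180; Racah Σ t=4..4: t=4:+1/2304 = 1/2304; ⇒ 3j(5 4 3; -3 0 3)² = 5/143, sgn +1
I_A²/I_B² = (343/12870)/(5/143) = 343/450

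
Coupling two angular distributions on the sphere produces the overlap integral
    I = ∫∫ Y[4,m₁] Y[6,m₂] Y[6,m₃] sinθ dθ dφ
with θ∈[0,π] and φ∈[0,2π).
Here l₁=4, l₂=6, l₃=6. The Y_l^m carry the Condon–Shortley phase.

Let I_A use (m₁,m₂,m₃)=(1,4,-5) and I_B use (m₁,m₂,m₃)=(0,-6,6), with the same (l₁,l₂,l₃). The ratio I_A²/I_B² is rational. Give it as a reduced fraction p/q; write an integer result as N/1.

10/99

l's match ⇒ only the (l;m) 3-j factors differ between A and B.
A: triangle coeff Δ(4,6,6) = 1/15315300; Σ_t [2,3]: t=2:+1/967680 t=3:−1/725760 = -1/2903040; (3j)²=5/3094 [(4 6 6; 1 4 -5)], sign=+1
B: triangle coeff Δ(4,6,6) = 1/15315300; Σ_t [0,0]: t=0:+1/23224320 = 1/23224320; (3j)²=99/6188 [(4 6 6; 0 -6 6)], sign=+1
I_A²/I_B² = (5/3094)/(99/6188) = 10/99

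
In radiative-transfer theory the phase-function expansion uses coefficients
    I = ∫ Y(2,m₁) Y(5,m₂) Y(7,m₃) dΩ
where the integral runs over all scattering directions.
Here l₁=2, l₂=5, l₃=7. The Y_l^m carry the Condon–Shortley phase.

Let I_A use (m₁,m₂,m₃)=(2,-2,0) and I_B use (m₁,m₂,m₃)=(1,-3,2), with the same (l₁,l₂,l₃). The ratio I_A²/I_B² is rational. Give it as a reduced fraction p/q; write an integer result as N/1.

l's match ⇒ only the (l;m) 3-j factors differ between A and B.
A: triangle coeff Δ(2,5,7) = 1/15015; Σ_t [0,0]: t=0:+1/725760 = 1/725760; (3j)²=1/429 [(2 5 7; 2 -2 0)], sign=-1
B: triangle coeff Δ(2,5,7) = 1/15015; Σ_t [0,0]: t=0:+1/483840 = 1/483840; (3j)²=6/1001 [(2 5 7; 1 -3 2)], sign=-1
I_A²/I_B² = (1/429)/(6/1001) = 7/18

7/18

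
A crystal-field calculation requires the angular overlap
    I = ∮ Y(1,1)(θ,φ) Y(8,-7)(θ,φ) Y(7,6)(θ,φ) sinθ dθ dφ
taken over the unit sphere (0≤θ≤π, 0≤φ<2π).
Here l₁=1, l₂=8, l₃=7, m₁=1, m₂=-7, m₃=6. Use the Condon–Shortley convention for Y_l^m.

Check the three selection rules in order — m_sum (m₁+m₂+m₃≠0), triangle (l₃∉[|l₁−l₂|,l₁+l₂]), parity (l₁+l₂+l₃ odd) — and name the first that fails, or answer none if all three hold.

none

m₁+m₂+m₃ = 1 − 7 + 6 = 0  ✓
triangle: |1−8|=7 ≤ l₃=7 ≤ 1+8=9  ✓
parity: l₁+l₂+l₃ = 16 is even  ✓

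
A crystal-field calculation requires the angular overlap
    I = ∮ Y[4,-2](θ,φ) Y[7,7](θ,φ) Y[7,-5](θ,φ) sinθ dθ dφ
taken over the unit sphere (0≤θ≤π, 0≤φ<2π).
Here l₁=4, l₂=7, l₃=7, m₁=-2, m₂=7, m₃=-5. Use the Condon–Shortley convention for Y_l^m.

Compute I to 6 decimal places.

-0.164155

Checks pass: Σm=0; 18 even; l₃=7∈[3,11].
(2·4+1)(2·7+1)(2·7+1) = 2025
Δ: 4! 4! 10! / 19! → 1/58198140
sum: t=0:+1/17418240 t=1:−1/622080 t=2:+1/230400 t=3:−1/622080 t=4:+1/17418240 = 1/806400
3j²(4 7 7; 0 0 0) = Δ·Π!·Σ² = 2268/230945  (sign -1)
sum: t=4:+1/348364800 = 1/348364800
3j²(4 7 7; -2 7 -5) = Δ·Π!·Σ² = 11/646  (sign +1)
combine: 4πI² = 2025·2268/230945·11/646 = 459270/1356277
take √, sign -1: I = -0.16415530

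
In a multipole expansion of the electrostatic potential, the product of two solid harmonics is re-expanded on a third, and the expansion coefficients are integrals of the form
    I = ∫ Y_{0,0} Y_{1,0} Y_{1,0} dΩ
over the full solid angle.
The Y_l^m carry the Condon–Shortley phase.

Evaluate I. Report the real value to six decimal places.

0.282095

m-sum 0 ✓  L=2 even ✓  1≤1≤1 ✓
Π(2lᵢ+1) = 1×3×3 = 9
triangle coeff Δ(0,1,1) = 1/3
Σ_t [0,0]: t=0:+1/1 = 1/1
(3j)²=1/3 [(0 1 1; 0 0 0)], sign=-1
(m-triple is (0,0,0) — same symbol as above.)
⇒ 4πI² = 1/1
I = (+1)√(1/1/(4π)) = 0.28209479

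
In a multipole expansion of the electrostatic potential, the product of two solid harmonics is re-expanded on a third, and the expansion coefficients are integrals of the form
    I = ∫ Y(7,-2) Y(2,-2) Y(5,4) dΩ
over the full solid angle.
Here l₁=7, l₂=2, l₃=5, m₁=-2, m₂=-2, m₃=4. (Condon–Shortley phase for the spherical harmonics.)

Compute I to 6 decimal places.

0.025340

m-sum 0 ✓  L=14 even ✓  5≤5≤9 ✓
Π(2lᵢ+1) = 15×5×11 = 825
triangle coeff Δ(7,2,5) = 1/15015
Σ_t [2,2]: t=2:+1/57600 = 1/57600
(3j)²=21/715 [(7 2 5; 0 0 0)], sign=-1
Σ_t [0,0]: t=0:+1/8709120 = 1/8709120
(3j)²=1/3003 [(7 2 5; -2 -2 4)], sign=-1
⇒ 4πI² = 15/1859
I = (+1)√(15/1859/(4π)) = 0.02533967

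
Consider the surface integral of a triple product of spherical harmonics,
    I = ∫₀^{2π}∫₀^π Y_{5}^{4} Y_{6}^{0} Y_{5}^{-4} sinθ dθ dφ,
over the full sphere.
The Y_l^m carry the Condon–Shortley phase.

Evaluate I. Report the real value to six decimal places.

0.147273

Rules hold: Σm=0, L=16 even, 1≤5≤11.
N = 11·13·11 = 1573
Δ = 6!·4!·6!/17! = 1/28588560
Racah Σ t=1..5: t=1:−1/345600 t=2:+1/13824 t=3:−1/5184 t=4:+1/13824 t=5:−1/345600 = -7/129600
⇒ 3j(5 6 5; 0 0 0)² = 80/7293, sgn +1
Racah Σ t=0..1: t=0:+1/3110400 t=1:−1/345600 = -1/388800
⇒ 3j(5 6 5; 4 0 -4)² = 192/12155, sgn +1
4πI² = N·(3j₀)²·(3jₘ)² = 1024/3757
I = +1·√(0.272558/4π) = 0.14727345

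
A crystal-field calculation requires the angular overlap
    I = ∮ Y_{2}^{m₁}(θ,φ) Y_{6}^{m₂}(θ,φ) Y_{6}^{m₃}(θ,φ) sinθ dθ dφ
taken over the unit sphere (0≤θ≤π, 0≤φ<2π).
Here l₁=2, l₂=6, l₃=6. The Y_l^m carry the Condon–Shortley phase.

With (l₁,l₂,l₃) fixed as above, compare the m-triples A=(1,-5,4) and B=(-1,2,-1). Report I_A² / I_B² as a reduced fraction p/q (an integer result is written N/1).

99/20

Shared (l₁,l₂,l₃)=(2,6,6): N and (l;000)² cancel in I_A²/I_B².
A: Δ = 2!·2!·10!/15! = 1/90090; Racah Σ t=0..1: t=0:+1/725760 t=1:−1/7257600 = 1/806400; ⇒ 3j(2 6 6; 1 -5 4)² = 27/910, sgn +1
B: Δ = 2!·2!·10!/15! = 1/90090; Racah Σ t=1..2: t=1:−1/60480 t=2:+1/34560 = 1/80640; ⇒ 3j(2 6 6; -1 2 -1)² = 6/1001, sgn -1
I_A²/I_B² = (27/910)/(6/1001) = 99/20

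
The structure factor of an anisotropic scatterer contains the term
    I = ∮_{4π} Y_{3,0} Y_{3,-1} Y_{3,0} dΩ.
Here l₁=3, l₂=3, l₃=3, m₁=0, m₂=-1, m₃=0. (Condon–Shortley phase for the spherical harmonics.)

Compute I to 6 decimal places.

0.000000

0 − 1 + 0 = -1 ≠ 0: azimuthal integral kills it; I = 0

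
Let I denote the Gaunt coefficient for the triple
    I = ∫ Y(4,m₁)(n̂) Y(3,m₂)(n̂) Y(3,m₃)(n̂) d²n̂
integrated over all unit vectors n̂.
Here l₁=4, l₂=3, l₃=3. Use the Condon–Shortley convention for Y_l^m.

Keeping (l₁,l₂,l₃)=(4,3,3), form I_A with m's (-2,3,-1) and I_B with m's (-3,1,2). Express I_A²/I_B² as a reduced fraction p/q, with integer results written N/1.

l's match ⇒ only the (l;m) 3-j factors differ between A and B.
A: triangle coeff Δ(4,3,3) = 1/34650; Σ_t [4,4]: t=4:+1/192 = 1/192; (3j)²=3/77 [(4 3 3; -2 3 -1)], sign=+1
B: triangle coeff Δ(4,3,3) = 1/34650; Σ_t [3,4]: t=3:−1/144 t=4:+1/288 = -1/288; (3j)²=1/99 [(4 3 3; -3 1 2)], sign=+1
I_A²/I_B² = (3/77)/(1/99) = 27/7

27/7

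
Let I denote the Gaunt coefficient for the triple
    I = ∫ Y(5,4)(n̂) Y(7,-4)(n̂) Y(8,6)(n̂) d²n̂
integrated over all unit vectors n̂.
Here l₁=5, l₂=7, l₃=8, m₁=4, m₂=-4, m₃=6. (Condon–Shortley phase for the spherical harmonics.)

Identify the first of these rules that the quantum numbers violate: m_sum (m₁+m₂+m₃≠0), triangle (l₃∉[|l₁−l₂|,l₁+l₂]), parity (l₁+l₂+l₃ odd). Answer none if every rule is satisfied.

m_sum

azimuthal sum: 4 − 4 + 6 = 6  ✗
2 ≤ 8 ≤ 12 (triangle on l)
L = 5 + 7 + 8 = 20 (even)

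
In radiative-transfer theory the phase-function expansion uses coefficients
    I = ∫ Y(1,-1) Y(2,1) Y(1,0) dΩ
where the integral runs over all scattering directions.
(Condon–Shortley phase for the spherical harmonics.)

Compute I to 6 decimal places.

-0.218510

m-sum 0 ✓  L=4 even ✓  1≤1≤3 ✓
Π(2lᵢ+1) = 3×5×3 = 45
triangle coeff Δ(1,2,1) = 1/30
Σ_t [1,1]: t=1:−1/1 = -1/1
(3j)²=2/15 [(1 2 1; 0 0 0)], sign=+1
Σ_t [2,2]: t=2:+1/2 = 1/2
(3j)²=1/10 [(1 2 1; -1 1 0)], sign=-1
⇒ 4πI² = 3/5
I = (-1)√(3/5/(4π)) = -0.21850969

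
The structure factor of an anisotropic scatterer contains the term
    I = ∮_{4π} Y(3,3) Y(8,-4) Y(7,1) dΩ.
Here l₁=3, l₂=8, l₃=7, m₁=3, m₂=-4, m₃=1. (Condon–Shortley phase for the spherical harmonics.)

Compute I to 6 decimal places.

Checks pass: Σm=0; 18 even; l₃=7∈[5,11].
(2·3+1)(2·8+1)(2·7+1) = 1785
Δ: 4! 2! 12! / 19! → 1/5290740
sum: t=1:−1/7257600 t=2:+1/2073600 t=3:−1/7257600 = 1/4838400
3j²(3 8 7; 0 0 0) = Δ·Π!·Σ² = 252/20995  (sign -1)
sum: t=0:+1/46448640 = 1/46448640
3j²(3 8 7; 3 -4 1) = Δ·Π!·Σ² = 2475/117572  (sign +1)
combine: 4πI² = 1785·252/20995·2475/117572 = 467775/1037153
take √, sign -1: I = -0.18944893

-0.189449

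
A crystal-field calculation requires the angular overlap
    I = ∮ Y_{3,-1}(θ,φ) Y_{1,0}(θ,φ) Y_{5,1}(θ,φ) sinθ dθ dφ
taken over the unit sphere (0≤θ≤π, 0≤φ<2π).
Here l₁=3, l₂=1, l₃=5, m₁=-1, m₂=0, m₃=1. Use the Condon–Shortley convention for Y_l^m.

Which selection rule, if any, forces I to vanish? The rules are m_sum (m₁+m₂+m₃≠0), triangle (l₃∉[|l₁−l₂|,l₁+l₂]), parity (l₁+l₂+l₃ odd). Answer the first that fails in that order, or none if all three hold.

triangle

m₁+m₂+m₃ = -1 + 0 + 1 = 0  ✓
triangle: |3−1|=2 ≤ l₃=5 ≤ 3+1=4  ✗
parity: l₁+l₂+l₃ = 9 is odd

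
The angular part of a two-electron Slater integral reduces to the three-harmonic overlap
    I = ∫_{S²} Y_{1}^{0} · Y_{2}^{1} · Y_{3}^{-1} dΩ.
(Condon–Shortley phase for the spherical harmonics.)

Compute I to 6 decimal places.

-0.233597

m-sum 0 ✓  L=6 even ✓  1≤3≤3 ✓
Π(2lᵢ+1) = 3×5×7 = 105
triangle coeff Δ(1,2,3) = 1/105
Σ_t [0,0]: t=0:+1/4 = 1/4
(3j)²=3/35 [(1 2 3; 0 0 0)], sign=-1
Σ_t [0,0]: t=0:+1/6 = 1/6
(3j)²=8/105 [(1 2 3; 0 1 -1)], sign=+1
⇒ 4πI² = 24/35
I = (-1)√(24/35/(4π)) = -0.23359668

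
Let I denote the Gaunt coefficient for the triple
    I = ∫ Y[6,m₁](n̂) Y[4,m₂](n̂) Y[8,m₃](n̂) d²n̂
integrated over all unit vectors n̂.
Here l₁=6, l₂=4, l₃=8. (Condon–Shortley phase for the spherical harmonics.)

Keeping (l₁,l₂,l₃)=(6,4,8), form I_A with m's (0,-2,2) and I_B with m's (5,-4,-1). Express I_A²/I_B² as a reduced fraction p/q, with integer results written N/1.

288/385

Shared (l₁,l₂,l₃)=(6,4,8): N and (l;000)² cancel in I_A²/I_B².
A: Δ = 2!·10!·6!/19! = 1/23279256; Racah Σ t=0..2: t=0:+1/1658880 t=1:−1/1728000 t=2:+1/24883200 = 1/15552000; ⇒ 3j(6 4 8; 0 -2 2)² = 16/46189, sgn +1
B: Δ = 2!·10!·6!/19! = 1/23279256; Racah Σ t=0..0: t=0:+1/522547200 = 1/522547200; ⇒ 3j(6 4 8; 5 -4 -1)² = 35/75582, sgn -1
I_A²/I_B² = (16/46189)/(35/75582) = 288/385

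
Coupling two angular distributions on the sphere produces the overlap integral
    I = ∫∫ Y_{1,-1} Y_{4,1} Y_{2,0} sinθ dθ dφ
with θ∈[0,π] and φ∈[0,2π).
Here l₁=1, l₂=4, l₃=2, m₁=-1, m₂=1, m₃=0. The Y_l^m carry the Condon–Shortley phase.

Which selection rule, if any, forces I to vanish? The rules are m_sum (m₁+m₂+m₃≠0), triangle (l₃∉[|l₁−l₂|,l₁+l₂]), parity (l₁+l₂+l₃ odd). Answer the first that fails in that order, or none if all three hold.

Σmᵢ = 0  ✓
l₃∈[|l₁−l₂|,l₁+l₂]=[3,5], have l₃=2  ✗
Σlᵢ = 7 ⇒ odd

triangle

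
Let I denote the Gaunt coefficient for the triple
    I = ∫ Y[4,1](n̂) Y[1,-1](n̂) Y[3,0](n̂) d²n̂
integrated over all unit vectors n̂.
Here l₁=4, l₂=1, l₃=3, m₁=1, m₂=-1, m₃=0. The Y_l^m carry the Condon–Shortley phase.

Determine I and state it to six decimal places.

-0.194664

Rules hold: Σm=0, L=8 even, 3≤3≤5.
N = 9·3·7 = 189
Δ = 2!·6!·0!/9! = 1/252
Racah Σ t=1..1: t=1:−1/36 = -1/36
⇒ 3j(4 1 3; 0 0 0)² = 4/63, sgn +1
Racah Σ t=0..0: t=0:+1/72 = 1/72
⇒ 3j(4 1 3; 1 -1 0)² = 5/126, sgn -1
4πI² = N·(3j₀)²·(3jₘ)² = 10/21
I = -1·√(0.47619/4π) = -0.19466390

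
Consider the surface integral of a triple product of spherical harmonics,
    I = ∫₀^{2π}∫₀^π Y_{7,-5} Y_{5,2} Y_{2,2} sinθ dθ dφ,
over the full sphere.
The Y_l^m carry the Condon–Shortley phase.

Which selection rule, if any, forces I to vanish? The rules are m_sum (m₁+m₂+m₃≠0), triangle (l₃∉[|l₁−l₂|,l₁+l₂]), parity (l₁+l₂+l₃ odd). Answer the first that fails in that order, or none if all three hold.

azimuthal sum: -5 + 2 + 2 = -1  ✗
2 ≤ 2 ≤ 12 (triangle on l)
L = 7 + 5 + 2 = 14 (even)

m_sum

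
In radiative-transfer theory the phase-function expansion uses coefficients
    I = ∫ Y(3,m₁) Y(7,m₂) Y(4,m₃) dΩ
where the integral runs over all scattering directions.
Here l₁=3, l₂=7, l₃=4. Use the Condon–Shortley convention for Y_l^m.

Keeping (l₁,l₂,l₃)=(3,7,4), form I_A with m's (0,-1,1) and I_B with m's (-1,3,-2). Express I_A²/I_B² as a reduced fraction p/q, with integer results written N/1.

8/9

Shared (l₁,l₂,l₃)=(3,7,4): N and (l;000)² cancel in I_A²/I_B².
A: Δ = 6!·0!·8!/15! = 1/45045; Racah Σ t=3..3: t=3:−1/25920 = -1/25920; ⇒ 3j(3 7 4; 0 -1 1)² = 32/1287, sgn +1
B: Δ = 6!·0!·8!/15! = 1/45045; Racah Σ t=4..4: t=4:+1/69120 = 1/69120; ⇒ 3j(3 7 4; -1 3 -2)² = 4/143, sgn +1
I_A²/I_B² = (32/1287)/(4/143) = 8/9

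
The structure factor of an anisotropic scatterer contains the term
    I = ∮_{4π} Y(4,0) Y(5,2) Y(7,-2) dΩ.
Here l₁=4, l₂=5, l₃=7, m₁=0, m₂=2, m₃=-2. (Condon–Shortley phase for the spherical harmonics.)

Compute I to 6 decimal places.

Rules hold: Σm=0, L=16 even, 1≤7≤9.
N = 9·11·15 = 1485
Δ = 2!·6!·8!/17! = 1/6126120
Racah Σ t=0..2: t=0:+1/69120 t=1:−1/20736 t=2:+1/69120 = -1/51840
⇒ 3j(4 5 7; 0 0 0)² = 280/21879, sgn +1
Racah Σ t=0..2: t=0:+1/483840 t=1:−1/51840 t=2:+1/69120 = -1/362880
⇒ 3j(4 5 7; 0 2 -2)² = 16/17017, sgn +1
4πI² = N·(3j₀)²·(3jₘ)² = 9600/537251
I = +1·√(0.0178687/4π) = 0.03770874

0.037709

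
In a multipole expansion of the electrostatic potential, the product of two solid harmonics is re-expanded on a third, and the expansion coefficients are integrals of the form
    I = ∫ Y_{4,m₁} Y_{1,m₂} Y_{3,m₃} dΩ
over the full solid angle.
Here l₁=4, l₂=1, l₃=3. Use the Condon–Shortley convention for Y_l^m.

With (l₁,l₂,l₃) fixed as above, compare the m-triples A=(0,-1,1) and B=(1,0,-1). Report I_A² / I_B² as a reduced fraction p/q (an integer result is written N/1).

Shared (l₁,l₂,l₃)=(4,1,3): N and (l;000)² cancel in I_A²/I_B².
A: Δ = 2!·6!·0!/9! = 1/252; Racah Σ t=0..0: t=0:+1/96 = 1/96; ⇒ 3j(4 1 3; 0 -1 1)² = 1/42, sgn +1
B: Δ = 2!·6!·0!/9! = 1/252; Racah Σ t=1..1: t=1:−1/48 = -1/48; ⇒ 3j(4 1 3; 1 0 -1)² = 5/84, sgn -1
I_A²/I_B² = (1/42)/(5/84) = 2/5

2/5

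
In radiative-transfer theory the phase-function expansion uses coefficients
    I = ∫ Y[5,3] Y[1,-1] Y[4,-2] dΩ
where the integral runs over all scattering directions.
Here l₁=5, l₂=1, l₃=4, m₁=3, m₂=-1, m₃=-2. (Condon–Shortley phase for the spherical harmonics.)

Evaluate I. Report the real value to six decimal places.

Rules hold: Σm=0, L=10 even, 4≤4≤6.
N = 11·3·9 = 297
Δ = 2!·8!·0!/11! = 1/495
Racah Σ t=1..1: t=1:−1/576 = -1/576
⇒ 3j(5 1 4; 0 0 0)² = 5/99, sgn -1
Racah Σ t=0..0: t=0:+1/2880 = 1/2880
⇒ 3j(5 1 4; 3 -1 -2)² = 28/495, sgn +1
4πI² = N·(3j₀)²·(3jₘ)² = 28/33
I = -1·√(0.848485/4π) = -0.25984664

-0.259847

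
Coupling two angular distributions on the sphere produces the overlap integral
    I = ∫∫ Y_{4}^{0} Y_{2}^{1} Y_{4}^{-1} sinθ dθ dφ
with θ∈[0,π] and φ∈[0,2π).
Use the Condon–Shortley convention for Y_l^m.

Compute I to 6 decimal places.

Checks pass: Σm=0; 10 even; l₃=4∈[2,6].
(2·4+1)(2·2+1)(2·4+1) = 405
Δ: 2! 6! 2! / 11! → 1/13860
sum: t=0:+1/192 t=1:−1/36 t=2:+1/192 = -5/288
3j²(4 2 4; 0 0 0) = Δ·Π!·Σ² = 20/693  (sign -1)
sum: t=1:−1/72 t=2:+1/96 = -1/288
3j²(4 2 4; 0 1 -1) = Δ·Π!·Σ² = 1/462  (sign +1)
combine: 4πI² = 405·20/693·1/462 = 150/5929
take √, sign -1: I = -0.04486937

-0.044869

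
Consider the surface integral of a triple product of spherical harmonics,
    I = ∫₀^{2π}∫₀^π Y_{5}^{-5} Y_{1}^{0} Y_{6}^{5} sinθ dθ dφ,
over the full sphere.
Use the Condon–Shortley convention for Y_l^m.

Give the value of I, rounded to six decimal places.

Rules hold: Σm=0, L=12 even, 4≤6≤6.
N = 11·3·13 = 429
Δ = 0!·10!·2!/13! = 1/858
Racah Σ t=0..0: t=0:+1/14400 = 1/14400
⇒ 3j(5 1 6; 0 0 0)² = 6/143, sgn +1
Racah Σ t=0..0: t=0:+1/3628800 = 1/3628800
⇒ 3j(5 1 6; -5 0 5)² = 1/78, sgn -1
4πI² = N·(3j₀)²·(3jₘ)² = 3/13
I = -1·√(0.230769/4π) = -0.13551395

-0.135514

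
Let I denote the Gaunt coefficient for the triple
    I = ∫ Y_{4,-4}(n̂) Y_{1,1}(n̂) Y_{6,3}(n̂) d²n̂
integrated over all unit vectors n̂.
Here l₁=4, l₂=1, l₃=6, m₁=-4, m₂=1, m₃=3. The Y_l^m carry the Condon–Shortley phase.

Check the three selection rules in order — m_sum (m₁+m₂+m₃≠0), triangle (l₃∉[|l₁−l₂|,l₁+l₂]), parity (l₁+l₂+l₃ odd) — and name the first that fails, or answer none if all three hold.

triangle

m₁+m₂+m₃ = -4 + 1 + 3 = 0  ✓
triangle: |4−1|=3 ≤ l₃=6 ≤ 4+1=5  ✗
parity: l₁+l₂+l₃ = 11 is odd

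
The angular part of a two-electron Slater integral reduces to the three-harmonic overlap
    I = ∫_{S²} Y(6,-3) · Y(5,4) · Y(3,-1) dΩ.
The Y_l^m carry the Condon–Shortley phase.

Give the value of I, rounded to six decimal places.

m-sum 0 ✓  L=14 even ✓  1≤3≤11 ✓
Π(2lᵢ+1) = 13×11×7 = 1001
triangle coeff Δ(6,5,3) = 1/675675
Σ_t [3,5]: t=3:−1/8640 t=4:+1/2304 t=5:−1/8640 = 7/34560
(3j)²=7/429 [(6 5 3; 0 0 0)], sign=-1
Σ_t [7,8]: t=7:−1/40320 t=8:+1/241920 = -1/48384
(3j)²=24/1001 [(6 5 3; -3 4 -1)], sign=-1
⇒ 4πI² = 56/143
I = (+1)√(56/143/(4π)) = 0.17653103

0.176531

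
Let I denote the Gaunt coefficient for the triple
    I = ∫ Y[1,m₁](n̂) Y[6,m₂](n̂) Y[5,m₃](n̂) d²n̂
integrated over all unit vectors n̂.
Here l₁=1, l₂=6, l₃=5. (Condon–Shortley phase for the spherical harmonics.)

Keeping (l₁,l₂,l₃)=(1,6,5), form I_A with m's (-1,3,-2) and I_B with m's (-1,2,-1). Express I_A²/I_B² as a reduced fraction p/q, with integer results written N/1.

Shared (l₁,l₂,l₃)=(1,6,5): N and (l;000)² cancel in I_A²/I_B².
A: Δ = 2!·0!·10!/13! = 1/858; Racah Σ t=2..2: t=2:+1/60480 = 1/60480; ⇒ 3j(1 6 5; -1 3 -2)² = 6/143, sgn -1
B: Δ = 2!·0!·10!/13! = 1/858; Racah Σ t=2..2: t=2:+1/34560 = 1/34560; ⇒ 3j(1 6 5; -1 2 -1)² = 14/429, sgn +1
I_A²/I_B² = (6/143)/(14/429) = 9/7

9/7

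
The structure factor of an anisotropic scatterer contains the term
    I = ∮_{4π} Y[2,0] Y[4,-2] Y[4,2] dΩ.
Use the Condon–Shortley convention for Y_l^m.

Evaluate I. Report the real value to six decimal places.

0.065536

m-sum 0 ✓  L=10 even ✓  2≤4≤6 ✓
Π(2lᵢ+1) = 5×9×9 = 405
triangle coeff Δ(2,4,4) = 1/13860
Σ_t [0,2]: t=0:+1/192 t=1:−1/36 t=2:+1/192 = -5/288
(3j)²=20/693 [(2 4 4; 0 0 0)], sign=-1
Σ_t [0,2]: t=0:+1/192 t=1:−1/120 t=2:+1/2880 = -1/360
(3j)²=16/3465 [(2 4 4; 0 -2 2)], sign=-1
⇒ 4πI² = 320/5929
I = (+1)√(320/5929/(4π)) = 0.06553591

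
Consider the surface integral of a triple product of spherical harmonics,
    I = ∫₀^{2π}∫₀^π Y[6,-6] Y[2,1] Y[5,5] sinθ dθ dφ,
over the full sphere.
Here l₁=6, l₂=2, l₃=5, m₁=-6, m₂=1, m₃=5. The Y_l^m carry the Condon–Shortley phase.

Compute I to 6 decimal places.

Σlᵢ=13 odd — θ-integrand is odd under cosθ→−cosθ; I=0

0.000000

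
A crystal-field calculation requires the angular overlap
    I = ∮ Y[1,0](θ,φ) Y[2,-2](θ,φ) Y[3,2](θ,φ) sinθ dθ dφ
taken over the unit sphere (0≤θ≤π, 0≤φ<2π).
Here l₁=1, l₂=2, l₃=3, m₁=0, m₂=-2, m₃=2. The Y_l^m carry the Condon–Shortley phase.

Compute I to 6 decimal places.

Rules hold: Σm=0, L=6 even, 1≤3≤3.
N = 3·5·7 = 105
Δ = 0!·2!·4!/7! = 1/105
Racah Σ t=0..0: t=0:+1/4 = 1/4
⇒ 3j(1 2 3; 0 0 0)² = 3/35, sgn -1
Racah Σ t=0..0: t=0:+1/24 = 1/24
⇒ 3j(1 2 3; 0 -2 2)² = 1/21, sgn -1
4πI² = N·(3j₀)²·(3jₘ)² = 3/7
I = +1·√(0.428571/4π) = 0.18467439

0.184674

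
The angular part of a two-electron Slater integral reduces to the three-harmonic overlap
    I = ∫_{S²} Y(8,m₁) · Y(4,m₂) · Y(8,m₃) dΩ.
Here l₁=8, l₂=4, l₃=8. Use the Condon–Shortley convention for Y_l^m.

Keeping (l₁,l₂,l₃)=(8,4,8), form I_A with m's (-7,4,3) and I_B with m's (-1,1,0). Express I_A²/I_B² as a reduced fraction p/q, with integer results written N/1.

l's match ⇒ only the (l;m) 3-j factors differ between A and B.
A: triangle coeff Δ(8,4,8) = 1/185175900; Σ_t [4,4]: t=4:+1/22992076800 = 1/22992076800; (3j)²=5/1938 [(8 4 8; -7 4 3)], sign=-1
B: triangle coeff Δ(8,4,8) = 1/185175900; Σ_t [1,4]: t=1:−1/139345920 t=2:+1/14515200 t=3:−1/12441600 t=4:+1/87091200 = -1/139345920; (3j)²=5/8398 [(8 4 8; -1 1 0)], sign=-1
I_A²/I_B² = (5/1938)/(5/8398) = 13/3

13/3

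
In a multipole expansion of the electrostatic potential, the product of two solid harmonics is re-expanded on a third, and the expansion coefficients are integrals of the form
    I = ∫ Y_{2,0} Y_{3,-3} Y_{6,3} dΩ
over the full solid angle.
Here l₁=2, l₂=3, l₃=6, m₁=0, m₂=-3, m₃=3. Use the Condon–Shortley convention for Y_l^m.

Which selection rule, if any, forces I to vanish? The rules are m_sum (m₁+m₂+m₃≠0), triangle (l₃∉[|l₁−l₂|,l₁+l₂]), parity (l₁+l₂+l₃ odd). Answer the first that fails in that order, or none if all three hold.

m₁+m₂+m₃ = 0 − 3 + 3 = 0  ✓
triangle: |2−3|=1 ≤ l₃=6 ≤ 2+3=5  ✗
parity: l₁+l₂+l₃ = 11 is odd

triangle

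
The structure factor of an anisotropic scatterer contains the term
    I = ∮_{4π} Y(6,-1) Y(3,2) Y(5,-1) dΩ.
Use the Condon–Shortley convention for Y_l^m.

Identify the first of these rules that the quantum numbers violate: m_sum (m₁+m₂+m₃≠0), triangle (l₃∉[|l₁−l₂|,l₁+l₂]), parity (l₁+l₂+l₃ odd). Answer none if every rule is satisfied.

Σmᵢ = 0  ✓
l₃∈[|l₁−l₂|,l₁+l₂]=[3,9], have l₃=5  ✓
Σlᵢ = 14 ⇒ even  ✓

none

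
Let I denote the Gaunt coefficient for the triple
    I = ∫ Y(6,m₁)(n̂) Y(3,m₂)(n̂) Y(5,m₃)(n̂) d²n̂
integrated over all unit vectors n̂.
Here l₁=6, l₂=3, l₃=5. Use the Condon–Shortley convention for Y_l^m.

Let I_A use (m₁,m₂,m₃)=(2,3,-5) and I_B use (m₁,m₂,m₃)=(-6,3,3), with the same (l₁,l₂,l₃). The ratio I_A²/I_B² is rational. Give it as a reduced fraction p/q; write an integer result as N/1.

1/11

l's match ⇒ only the (l;m) 3-j factors differ between A and B.
A: triangle coeff Δ(6,3,5) = 1/675675; Σ_t [4,4]: t=4:+1/1935360 = 1/1935360; (3j)²=1/1001 [(6 3 5; 2 3 -5)], sign=+1
B: triangle coeff Δ(6,3,5) = 1/675675; Σ_t [4,4]: t=4:+1/1935360 = 1/1935360; (3j)²=1/91 [(6 3 5; -6 3 3)], sign=+1
I_A²/I_B² = (1/1001)/(1/91) = 1/11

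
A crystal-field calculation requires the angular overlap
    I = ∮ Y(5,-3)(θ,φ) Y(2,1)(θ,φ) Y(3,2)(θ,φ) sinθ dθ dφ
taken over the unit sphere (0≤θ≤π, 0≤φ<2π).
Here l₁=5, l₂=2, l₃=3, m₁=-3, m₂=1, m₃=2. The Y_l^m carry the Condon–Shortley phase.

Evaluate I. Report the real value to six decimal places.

Rules hold: Σm=0, L=10 even, 3≤3≤7.
N = 11·5·7 = 385
Δ = 4!·6!·0!/11! = 1/2310
Racah Σ t=2..2: t=2:+1/144 = 1/144
⇒ 3j(5 2 3; 0 0 0)² = 10/231, sgn -1
Racah Σ t=3..3: t=3:−1/720 = -1/720
⇒ 3j(5 2 3; -3 1 2)² = 8/165, sgn +1
4πI² = N·(3j₀)²·(3jₘ)² = 80/99
I = -1·√(0.808081/4π) = -0.25358436

-0.253584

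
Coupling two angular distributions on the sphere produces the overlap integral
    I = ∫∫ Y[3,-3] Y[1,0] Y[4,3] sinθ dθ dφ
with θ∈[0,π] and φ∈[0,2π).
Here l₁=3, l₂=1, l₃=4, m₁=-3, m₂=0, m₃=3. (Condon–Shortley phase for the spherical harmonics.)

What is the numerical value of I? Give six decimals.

-0.162868

Rules hold: Σm=0, L=8 even, 2≤4≤4.
N = 7·3·9 = 189
Δ = 0!·6!·2!/9! = 1/252
Racah Σ t=0..0: t=0:+1/36 = 1/36
⇒ 3j(3 1 4; 0 0 0)² = 4/63, sgn +1
Racah Σ t=0..0: t=0:+1/720 = 1/720
⇒ 3j(3 1 4; -3 0 3)² = 1/36, sgn -1
4πI² = N·(3j₀)²·(3jₘ)² = 1/3
I = -1·√(0.333333/4π) = -0.16286750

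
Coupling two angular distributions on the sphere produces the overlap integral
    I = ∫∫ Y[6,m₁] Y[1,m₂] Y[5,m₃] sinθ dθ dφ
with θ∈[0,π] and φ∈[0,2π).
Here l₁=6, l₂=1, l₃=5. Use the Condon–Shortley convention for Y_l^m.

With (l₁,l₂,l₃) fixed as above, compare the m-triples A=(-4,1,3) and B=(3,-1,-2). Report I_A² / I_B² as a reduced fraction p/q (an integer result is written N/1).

Shared (l₁,l₂,l₃)=(6,1,5): N and (l;000)² cancel in I_A²/I_B².
A: Δ = 2!·10!·0!/13! = 1/858; Racah Σ t=2..2: t=2:+1/161280 = 1/161280; ⇒ 3j(6 1 5; -4 1 3)² = 15/286, sgn +1
B: Δ = 2!·10!·0!/13! = 1/858; Racah Σ t=0..0: t=0:+1/60480 = 1/60480; ⇒ 3j(6 1 5; 3 -1 -2)² = 6/143, sgn -1
I_A²/I_B² = (15/286)/(6/143) = 5/4

5/4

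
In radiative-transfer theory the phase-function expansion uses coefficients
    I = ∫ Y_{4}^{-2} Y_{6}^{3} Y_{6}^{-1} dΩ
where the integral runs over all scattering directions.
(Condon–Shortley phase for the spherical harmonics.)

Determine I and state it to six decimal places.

Rules hold: Σm=0, L=16 even, 2≤6≤10.
N = 9·13·13 = 1521
Δ = 4!·4!·8!/17! = 1/15315300
Racah Σ t=0..4: t=0:+1/829440 t=1:−1/25920 t=2:+1/9216 t=3:−1/25920 t=4:+1/829440 = 7/207360
⇒ 3j(4 6 6; 0 0 0)² = 28/2431, sgn +1
Racah Σ t=2..4: t=2:+1/483840 t=3:−1/51840 t=4:+1/69120 = -1/362880
⇒ 3j(4 6 6; -2 3 -1)² = 16/17017, sgn +1
4πI² = N·(3j₀)²·(3jₘ)² = 576/34969
I = +1·√(0.0164717/4π) = 0.03620468

0.036205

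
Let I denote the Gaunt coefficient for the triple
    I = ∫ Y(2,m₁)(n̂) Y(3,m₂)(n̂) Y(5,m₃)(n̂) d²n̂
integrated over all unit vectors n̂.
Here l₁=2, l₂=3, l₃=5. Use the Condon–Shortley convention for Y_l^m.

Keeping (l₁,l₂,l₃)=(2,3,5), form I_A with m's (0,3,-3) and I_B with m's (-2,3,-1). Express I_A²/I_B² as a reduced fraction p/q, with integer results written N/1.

28/1

Shared (l₁,l₂,l₃)=(2,3,5): N and (l;000)² cancel in I_A²/I_B².
A: Δ = 0!·4!·6!/11! = 1/2310; Racah Σ t=0..0: t=0:+1/2880 = 1/2880; ⇒ 3j(2 3 5; 0 3 -3)² = 2/165, sgn +1
B: Δ = 0!·4!·6!/11! = 1/2310; Racah Σ t=0..0: t=0:+1/17280 = 1/17280; ⇒ 3j(2 3 5; -2 3 -1)² = 1/2310, sgn +1
I_A²/I_B² = (2/165)/(1/2310) = 28/1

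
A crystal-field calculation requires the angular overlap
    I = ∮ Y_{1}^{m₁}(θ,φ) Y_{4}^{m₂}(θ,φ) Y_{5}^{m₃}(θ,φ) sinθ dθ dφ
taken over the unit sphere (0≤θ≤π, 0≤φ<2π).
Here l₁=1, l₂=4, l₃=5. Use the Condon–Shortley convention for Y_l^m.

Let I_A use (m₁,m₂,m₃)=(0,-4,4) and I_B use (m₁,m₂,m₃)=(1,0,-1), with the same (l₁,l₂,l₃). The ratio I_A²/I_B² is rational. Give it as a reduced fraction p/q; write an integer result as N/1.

3/5

Same 1,4,5: normalisation and zero-m 3j drop out of the ratio.
A: Δ: 0! 2! 8! / 11! → 1/495; sum: t=0:+1/40320 = 1/40320; 3j²(1 4 5; 0 -4 4) = Δ·Π!·Σ² = 1/55  (sign -1)
B: Δ: 0! 2! 8! / 11! → 1/495; sum: t=0:+1/1152 = 1/1152; 3j²(1 4 5; 1 0 -1) = Δ·Π!·Σ² = 1/33  (sign +1)
I_A²/I_B² = (1/55)/(1/33) = 3/5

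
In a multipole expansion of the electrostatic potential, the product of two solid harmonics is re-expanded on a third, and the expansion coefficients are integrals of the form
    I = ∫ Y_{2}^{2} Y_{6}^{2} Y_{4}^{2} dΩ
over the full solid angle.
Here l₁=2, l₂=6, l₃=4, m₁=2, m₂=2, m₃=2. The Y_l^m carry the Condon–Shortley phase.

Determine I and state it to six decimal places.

0.000000

Σmᵢ = 6 ≠ 0, so the φ-integral vanishes; I = 0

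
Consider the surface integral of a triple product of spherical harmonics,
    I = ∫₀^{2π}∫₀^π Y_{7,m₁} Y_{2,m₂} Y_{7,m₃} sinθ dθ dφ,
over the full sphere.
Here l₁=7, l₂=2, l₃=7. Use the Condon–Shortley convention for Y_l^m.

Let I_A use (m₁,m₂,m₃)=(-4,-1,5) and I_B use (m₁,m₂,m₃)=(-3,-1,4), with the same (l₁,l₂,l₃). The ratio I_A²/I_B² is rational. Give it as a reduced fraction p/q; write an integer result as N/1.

729/539

l's match ⇒ only the (l;m) 3-j factors differ between A and B.
A: triangle coeff Δ(7,2,7) = 1/185640; Σ_t [0,1]: t=0:+1/79833600 t=1:−1/14515200 = -1/17740800; (3j)²=729/30940 [(7 2 7; -4 -1 5)], sign=-1
B: triangle coeff Δ(7,2,7) = 1/185640; Σ_t [0,1]: t=0:+1/14515200 t=1:−1/4354560 = -1/6220800; (3j)²=77/4420 [(7 2 7; -3 -1 4)], sign=+1
I_A²/I_B² = (729/30940)/(77/4420) = 729/539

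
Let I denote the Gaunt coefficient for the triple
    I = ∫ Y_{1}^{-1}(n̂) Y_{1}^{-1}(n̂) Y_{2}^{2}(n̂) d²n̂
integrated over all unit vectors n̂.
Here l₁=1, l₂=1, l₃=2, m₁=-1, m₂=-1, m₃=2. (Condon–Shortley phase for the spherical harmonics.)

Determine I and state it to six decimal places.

0.309019

Checks pass: Σm=0; 4 even; l₃=2∈[0,2].
(2·1+1)(2·1+1)(2·2+1) = 45
Δ: 0! 2! 2! / 5! → 1/30
sum: t=0:+1/1 = 1/1
3j²(1 1 2; 0 0 0) = Δ·Π!·Σ² = 2/15  (sign +1)
sum: t=0:+1/4 = 1/4
3j²(1 1 2; -1 -1 2) = Δ·Π!·Σ² = 1/5  (sign +1)
combine: 4πI² = 45·2/15·1/5 = 6/5
take √, sign +1: I = 0.30901936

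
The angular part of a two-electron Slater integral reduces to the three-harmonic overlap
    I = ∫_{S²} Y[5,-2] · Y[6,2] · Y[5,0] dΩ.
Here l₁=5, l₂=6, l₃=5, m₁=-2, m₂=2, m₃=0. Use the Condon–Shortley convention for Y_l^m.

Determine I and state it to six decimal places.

-0.043391

Rules hold: Σm=0, L=16 even, 1≤5≤11.
N = 11·13·11 = 1573
Δ = 6!·4!·6!/17! = 1/28588560
Racah Σ t=1..5: t=1:−1/345600 t=2:+1/13824 t=3:−1/5184 t=4:+1/13824 t=5:−1/345600 = -7/129600
⇒ 3j(5 6 5; 0 0 0)² = 80/7293, sgn +1
Racah Σ t=3..6: t=3:−1/103680 t=4:+1/13824 t=5:−1/17280 t=6:+1/207360 = 1/103680
⇒ 3j(5 6 5; -2 2 0)² = 10/7293, sgn -1
4πI² = N·(3j₀)²·(3jₘ)² = 800/33813
I = -1·√(0.0236595/4π) = -0.04339086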